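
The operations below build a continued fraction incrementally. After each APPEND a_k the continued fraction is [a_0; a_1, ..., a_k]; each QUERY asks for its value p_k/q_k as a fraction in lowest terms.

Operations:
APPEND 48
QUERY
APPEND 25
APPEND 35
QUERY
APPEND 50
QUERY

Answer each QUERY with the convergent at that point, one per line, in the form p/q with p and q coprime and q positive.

48/1
42083/876
2105351/43825

APPEND 48: p_0 = 48·1 + 0 = 48, q_0 = 48·0 + 1 = 1 → 48/1
APPEND 25: p_1 = 25·48 + 1 = 1201, q_1 = 25·1 + 0 = 25 → 1201/25
APPEND 35: p_2 = 35·1201 + 48 = 42083, q_2 = 35·25 + 1 = 876 → 42083/876
APPEND 50: p_3 = 50·42083 + 1201 = 2105351, q_3 = 50·876 + 25 = 43825 → 2105351/43825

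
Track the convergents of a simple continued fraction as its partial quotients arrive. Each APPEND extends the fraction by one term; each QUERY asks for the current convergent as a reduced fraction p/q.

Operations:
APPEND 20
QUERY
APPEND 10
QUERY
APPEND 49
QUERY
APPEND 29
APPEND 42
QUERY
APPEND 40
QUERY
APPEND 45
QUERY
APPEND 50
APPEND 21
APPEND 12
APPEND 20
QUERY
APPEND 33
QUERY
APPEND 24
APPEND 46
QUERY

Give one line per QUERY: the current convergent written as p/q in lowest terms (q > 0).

20/1
201/10
9869/491
12038753/598949
481836522/23972209
21694682243/1079348354
5519210653622995/274590375080943
182408771540759767/9075155151498344
201815576242606200305/10040677599659393498

APPEND 20: p_0 = 20·1 + 0 = 20, q_0 = 20·0 + 1 = 1 → 20/1
APPEND 10: p_1 = 10·20 + 1 = 201, q_1 = 10·1 + 0 = 10 → 201/10
APPEND 49: p_2 = 49·201 + 20 = 9869, q_2 = 49·10 + 1 = 491 → 9869/491
APPEND 29: p_3 = 29·9869 + 201 = 286402, q_3 = 29·491 + 10 = 14249 → 286402/14249
APPEND 42: p_4 = 42·286402 + 9869 = 12038753, q_4 = 42·14249 + 491 = 598949 → 12038753/598949
APPEND 40: p_5 = 40·12038753 + 286402 = 481836522, q_5 = 40·598949 + 14249 = 23972209 → 481836522/23972209
APPEND 45: p_6 = 45·481836522 + 12038753 = 21694682243, q_6 = 45·23972209 + 598949 = 1079348354 → 21694682243/1079348354
APPEND 50: p_7 = 50·21694682243 + 481836522 = 1085215948672, q_7 = 50·1079348354 + 23972209 = 53991389909 → 1085215948672/53991389909
APPEND 21: p_8 = 21·1085215948672 + 21694682243 = 22811229604355, q_8 = 21·53991389909 + 1079348354 = 1134898536443 → 22811229604355/1134898536443
APPEND 12: p_9 = 12·22811229604355 + 1085215948672 = 274819971200932, q_9 = 12·1134898536443 + 53991389909 = 13672773827225 → 274819971200932/13672773827225
APPEND 20: p_10 = 20·274819971200932 + 22811229604355 = 5519210653622995, q_10 = 20·13672773827225 + 1134898536443 = 274590375080943 → 5519210653622995/274590375080943
APPEND 33: p_11 = 33·5519210653622995 + 274819971200932 = 182408771540759767, q_11 = 33·274590375080943 + 13672773827225 = 9075155151498344 → 182408771540759767/9075155151498344
APPEND 24: p_12 = 24·182408771540759767 + 5519210653622995 = 4383329727631857403, q_12 = 24·9075155151498344 + 274590375080943 = 218078314011041199 → 4383329727631857403/218078314011041199
APPEND 46: p_13 = 46·4383329727631857403 + 182408771540759767 = 201815576242606200305, q_13 = 46·218078314011041199 + 9075155151498344 = 10040677599659393498 → 201815576242606200305/10040677599659393498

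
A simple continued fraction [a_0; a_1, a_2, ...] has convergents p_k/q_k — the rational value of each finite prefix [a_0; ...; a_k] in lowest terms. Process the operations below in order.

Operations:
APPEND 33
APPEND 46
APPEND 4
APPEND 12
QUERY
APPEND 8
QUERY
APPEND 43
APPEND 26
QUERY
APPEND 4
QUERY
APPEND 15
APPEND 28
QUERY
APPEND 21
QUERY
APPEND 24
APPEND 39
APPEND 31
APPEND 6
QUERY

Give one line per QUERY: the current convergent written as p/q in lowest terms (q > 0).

APPEND 33: p_0 = 33·1 + 0 = 33, q_0 = 33·0 + 1 = 1 → 33/1
APPEND 46: p_1 = 46·33 + 1 = 1519, q_1 = 46·1 + 0 = 46 → 1519/46
APPEND 4: p_2 = 4·1519 + 33 = 6109, q_2 = 4·46 + 1 = 185 → 6109/185
APPEND 12: p_3 = 12·6109 + 1519 = 74827, q_3 = 12·185 + 46 = 2266 → 74827/2266
APPEND 8: p_4 = 8·74827 + 6109 = 604725, q_4 = 8·2266 + 185 = 18313 → 604725/18313
APPEND 43: p_5 = 43·604725 + 74827 = 26078002, q_5 = 43·18313 + 2266 = 789725 → 26078002/789725
APPEND 26: p_6 = 26·26078002 + 604725 = 678632777, q_6 = 26·789725 + 18313 = 20551163 → 678632777/20551163
APPEND 4: p_7 = 4·678632777 + 26078002 = 2740609110, q_7 = 4·20551163 + 789725 = 82994377 → 2740609110/82994377
APPEND 15: p_8 = 15·2740609110 + 678632777 = 41787769427, q_8 = 15·82994377 + 20551163 = 1265466818 → 41787769427/1265466818
APPEND 28: p_9 = 28·41787769427 + 2740609110 = 1172798153066, q_9 = 28·1265466818 + 82994377 = 35516065281 → 1172798153066/35516065281
APPEND 21: p_10 = 21·1172798153066 + 41787769427 = 24670548983813, q_10 = 21·35516065281 + 1265466818 = 747102837719 → 24670548983813/747102837719
APPEND 24: p_11 = 24·24670548983813 + 1172798153066 = 593265973764578, q_11 = 24·747102837719 + 35516065281 = 17965984170537 → 593265973764578/17965984170537
APPEND 39: p_12 = 39·593265973764578 + 24670548983813 = 23162043525802355, q_12 = 39·17965984170537 + 747102837719 = 701420485488662 → 23162043525802355/701420485488662
APPEND 31: p_13 = 31·23162043525802355 + 593265973764578 = 718616615273637583, q_13 = 31·701420485488662 + 17965984170537 = 21762001034319059 → 718616615273637583/21762001034319059
APPEND 6: p_14 = 6·718616615273637583 + 23162043525802355 = 4334861735167627853, q_14 = 6·21762001034319059 + 701420485488662 = 131273426691403016 → 4334861735167627853/131273426691403016

74827/2266
604725/18313
678632777/20551163
2740609110/82994377
1172798153066/35516065281
24670548983813/747102837719
4334861735167627853/131273426691403016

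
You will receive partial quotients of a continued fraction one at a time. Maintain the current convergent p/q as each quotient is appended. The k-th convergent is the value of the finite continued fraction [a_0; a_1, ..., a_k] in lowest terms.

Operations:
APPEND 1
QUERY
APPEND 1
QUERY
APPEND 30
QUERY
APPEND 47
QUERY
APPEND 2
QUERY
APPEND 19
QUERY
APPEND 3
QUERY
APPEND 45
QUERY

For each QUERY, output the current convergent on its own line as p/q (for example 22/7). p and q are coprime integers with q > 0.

APPEND 1: p_0 = 1·1 + 0 = 1, q_0 = 1·0 + 1 = 1 → 1/1
APPEND 1: p_1 = 1·1 + 1 = 2, q_1 = 1·1 + 0 = 1 → 2/1
APPEND 30: p_2 = 30·2 + 1 = 61, q_2 = 30·1 + 1 = 31 → 61/31
APPEND 47: p_3 = 47·61 + 2 = 2869, q_3 = 47·31 + 1 = 1458 → 2869/1458
APPEND 2: p_4 = 2·2869 + 61 = 5799, q_4 = 2·1458 + 31 = 2947 → 5799/2947
APPEND 19: p_5 = 19·5799 + 2869 = 113050, q_5 = 19·2947 + 1458 = 57451 → 113050/57451
APPEND 3: p_6 = 3·113050 + 5799 = 344949, q_6 = 3·57451 + 2947 = 175300 → 344949/175300
APPEND 45: p_7 = 45·344949 + 113050 = 15635755, q_7 = 45·175300 + 57451 = 7945951 → 15635755/7945951

1/1
2/1
61/31
2869/1458
5799/2947
113050/57451
344949/175300
15635755/7945951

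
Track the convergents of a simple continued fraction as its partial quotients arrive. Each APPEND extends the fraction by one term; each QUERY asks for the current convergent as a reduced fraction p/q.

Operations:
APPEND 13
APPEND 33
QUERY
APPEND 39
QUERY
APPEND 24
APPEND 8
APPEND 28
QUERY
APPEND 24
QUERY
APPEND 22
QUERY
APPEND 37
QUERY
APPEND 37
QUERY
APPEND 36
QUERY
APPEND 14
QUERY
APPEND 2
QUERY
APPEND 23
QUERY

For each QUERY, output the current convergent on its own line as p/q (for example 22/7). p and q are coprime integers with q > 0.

APPEND 13: p_0 = 13·1 + 0 = 13, q_0 = 13·0 + 1 = 1 → 13/1
APPEND 33: p_1 = 33·13 + 1 = 430, q_1 = 33·1 + 0 = 33 → 430/33
APPEND 39: p_2 = 39·430 + 13 = 16783, q_2 = 39·33 + 1 = 1288 → 16783/1288
APPEND 24: p_3 = 24·16783 + 430 = 403222, q_3 = 24·1288 + 33 = 30945 → 403222/30945
APPEND 8: p_4 = 8·403222 + 16783 = 3242559, q_4 = 8·30945 + 1288 = 248848 → 3242559/248848
APPEND 28: p_5 = 28·3242559 + 403222 = 91194874, q_5 = 28·248848 + 30945 = 6998689 → 91194874/6998689
APPEND 24: p_6 = 24·91194874 + 3242559 = 2191919535, q_6 = 24·6998689 + 248848 = 168217384 → 2191919535/168217384
APPEND 22: p_7 = 22·2191919535 + 91194874 = 48313424644, q_7 = 22·168217384 + 6998689 = 3707781137 → 48313424644/3707781137
APPEND 37: p_8 = 37·48313424644 + 2191919535 = 1789788631363, q_8 = 37·3707781137 + 168217384 = 137356119453 → 1789788631363/137356119453
APPEND 37: p_9 = 37·1789788631363 + 48313424644 = 66270492785075, q_9 = 37·137356119453 + 3707781137 = 5085884200898 → 66270492785075/5085884200898
APPEND 36: p_10 = 36·66270492785075 + 1789788631363 = 2387527528894063, q_10 = 36·5085884200898 + 137356119453 = 183229187351781 → 2387527528894063/183229187351781
APPEND 14: p_11 = 14·2387527528894063 + 66270492785075 = 33491655897301957, q_11 = 14·183229187351781 + 5085884200898 = 2570294507125832 → 33491655897301957/2570294507125832
APPEND 2: p_12 = 2·33491655897301957 + 2387527528894063 = 69370839323497977, q_12 = 2·2570294507125832 + 183229187351781 = 5323818201603445 → 69370839323497977/5323818201603445
APPEND 23: p_13 = 23·69370839323497977 + 33491655897301957 = 1629020960337755428, q_13 = 23·5323818201603445 + 2570294507125832 = 125018113144005067 → 1629020960337755428/125018113144005067

430/33
16783/1288
91194874/6998689
2191919535/168217384
48313424644/3707781137
1789788631363/137356119453
66270492785075/5085884200898
2387527528894063/183229187351781
33491655897301957/2570294507125832
69370839323497977/5323818201603445
1629020960337755428/125018113144005067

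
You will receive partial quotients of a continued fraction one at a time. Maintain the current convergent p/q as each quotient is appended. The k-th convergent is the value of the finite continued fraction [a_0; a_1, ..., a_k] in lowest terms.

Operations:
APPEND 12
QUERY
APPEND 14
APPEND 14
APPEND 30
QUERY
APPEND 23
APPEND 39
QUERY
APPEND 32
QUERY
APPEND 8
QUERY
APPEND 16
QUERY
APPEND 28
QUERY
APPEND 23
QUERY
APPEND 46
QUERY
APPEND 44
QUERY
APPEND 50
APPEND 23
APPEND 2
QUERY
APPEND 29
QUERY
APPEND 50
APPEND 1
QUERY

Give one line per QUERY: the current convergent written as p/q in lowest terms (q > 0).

APPEND 12: p_0 = 12·1 + 0 = 12, q_0 = 12·0 + 1 = 1 → 12/1
APPEND 14: p_1 = 14·12 + 1 = 169, q_1 = 14·1 + 0 = 14 → 169/14
APPEND 14: p_2 = 14·169 + 12 = 2378, q_2 = 14·14 + 1 = 197 → 2378/197
APPEND 30: p_3 = 30·2378 + 169 = 71509, q_3 = 30·197 + 14 = 5924 → 71509/5924
APPEND 23: p_4 = 23·71509 + 2378 = 1647085, q_4 = 23·5924 + 197 = 136449 → 1647085/136449
APPEND 39: p_5 = 39·1647085 + 71509 = 64307824, q_5 = 39·136449 + 5924 = 5327435 → 64307824/5327435
APPEND 32: p_6 = 32·64307824 + 1647085 = 2059497453, q_6 = 32·5327435 + 136449 = 170614369 → 2059497453/170614369
APPEND 8: p_7 = 8·2059497453 + 64307824 = 16540287448, q_7 = 8·170614369 + 5327435 = 1370242387 → 16540287448/1370242387
APPEND 16: p_8 = 16·16540287448 + 2059497453 = 266704096621, q_8 = 16·1370242387 + 170614369 = 22094492561 → 266704096621/22094492561
APPEND 28: p_9 = 28·266704096621 + 16540287448 = 7484254992836, q_9 = 28·22094492561 + 1370242387 = 620016034095 → 7484254992836/620016034095
APPEND 23: p_10 = 23·7484254992836 + 266704096621 = 172404568931849, q_10 = 23·620016034095 + 22094492561 = 14282463276746 → 172404568931849/14282463276746
APPEND 46: p_11 = 46·172404568931849 + 7484254992836 = 7938094425857890, q_11 = 46·14282463276746 + 620016034095 = 657613326764411 → 7938094425857890/657613326764411
APPEND 44: p_12 = 44·7938094425857890 + 172404568931849 = 349448559306679009, q_12 = 44·657613326764411 + 14282463276746 = 28949268840910830 → 349448559306679009/28949268840910830
APPEND 50: p_13 = 50·349448559306679009 + 7938094425857890 = 17480366059759808340, q_13 = 50·28949268840910830 + 657613326764411 = 1448121055372305911 → 17480366059759808340/1448121055372305911
APPEND 23: p_14 = 23·17480366059759808340 + 349448559306679009 = 402397867933782270829, q_14 = 23·1448121055372305911 + 28949268840910830 = 33335733542403946783 → 402397867933782270829/33335733542403946783
APPEND 2: p_15 = 2·402397867933782270829 + 17480366059759808340 = 822276101927324349998, q_15 = 2·33335733542403946783 + 1448121055372305911 = 68119588140180199477 → 822276101927324349998/68119588140180199477
APPEND 29: p_16 = 29·822276101927324349998 + 402397867933782270829 = 24248404823826188420771, q_16 = 29·68119588140180199477 + 33335733542403946783 = 2008803789607629731616 → 24248404823826188420771/2008803789607629731616
APPEND 50: p_17 = 50·24248404823826188420771 + 822276101927324349998 = 1213242517293236745388548, q_17 = 50·2008803789607629731616 + 68119588140180199477 = 100508309068521666780277 → 1213242517293236745388548/100508309068521666780277
APPEND 1: p_18 = 1·1213242517293236745388548 + 24248404823826188420771 = 1237490922117062933809319, q_18 = 1·100508309068521666780277 + 2008803789607629731616 = 102517112858129296511893 → 1237490922117062933809319/102517112858129296511893

12/1
71509/5924
64307824/5327435
2059497453/170614369
16540287448/1370242387
266704096621/22094492561
7484254992836/620016034095
172404568931849/14282463276746
7938094425857890/657613326764411
349448559306679009/28949268840910830
822276101927324349998/68119588140180199477
24248404823826188420771/2008803789607629731616
1237490922117062933809319/102517112858129296511893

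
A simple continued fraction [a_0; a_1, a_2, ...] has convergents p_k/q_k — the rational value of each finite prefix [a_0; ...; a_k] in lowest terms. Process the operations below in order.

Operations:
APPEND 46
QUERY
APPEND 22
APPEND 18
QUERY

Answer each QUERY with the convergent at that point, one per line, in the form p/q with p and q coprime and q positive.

46/1
18280/397

APPEND 46: p_0 = 46·1 + 0 = 46, q_0 = 46·0 + 1 = 1 → 46/1
APPEND 22: p_1 = 22·46 + 1 = 1013, q_1 = 22·1 + 0 = 22 → 1013/22
APPEND 18: p_2 = 18·1013 + 46 = 18280, q_2 = 18·22 + 1 = 397 → 18280/397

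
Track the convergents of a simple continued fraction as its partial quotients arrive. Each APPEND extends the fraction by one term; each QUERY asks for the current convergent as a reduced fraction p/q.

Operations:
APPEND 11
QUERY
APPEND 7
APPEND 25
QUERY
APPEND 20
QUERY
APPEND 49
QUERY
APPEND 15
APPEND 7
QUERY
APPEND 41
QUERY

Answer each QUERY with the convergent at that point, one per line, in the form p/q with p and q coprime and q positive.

APPEND 11: p_0 = 11·1 + 0 = 11, q_0 = 11·0 + 1 = 1 → 11/1
APPEND 7: p_1 = 7·11 + 1 = 78, q_1 = 7·1 + 0 = 7 → 78/7
APPEND 25: p_2 = 25·78 + 11 = 1961, q_2 = 25·7 + 1 = 176 → 1961/176
APPEND 20: p_3 = 20·1961 + 78 = 39298, q_3 = 20·176 + 7 = 3527 → 39298/3527
APPEND 49: p_4 = 49·39298 + 1961 = 1927563, q_4 = 49·3527 + 176 = 172999 → 1927563/172999
APPEND 15: p_5 = 15·1927563 + 39298 = 28952743, q_5 = 15·172999 + 3527 = 2598512 → 28952743/2598512
APPEND 7: p_6 = 7·28952743 + 1927563 = 204596764, q_6 = 7·2598512 + 172999 = 18362583 → 204596764/18362583
APPEND 41: p_7 = 41·204596764 + 28952743 = 8417420067, q_7 = 41·18362583 + 2598512 = 755464415 → 8417420067/755464415

11/1
1961/176
39298/3527
1927563/172999
204596764/18362583
8417420067/755464415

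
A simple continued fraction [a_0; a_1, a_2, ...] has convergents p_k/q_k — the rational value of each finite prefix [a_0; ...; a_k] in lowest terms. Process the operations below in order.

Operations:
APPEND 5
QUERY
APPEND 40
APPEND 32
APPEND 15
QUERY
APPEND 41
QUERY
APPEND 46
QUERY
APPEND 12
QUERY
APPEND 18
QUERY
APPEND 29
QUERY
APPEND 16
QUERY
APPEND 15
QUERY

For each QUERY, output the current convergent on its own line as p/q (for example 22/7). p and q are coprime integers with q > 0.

5/1
96756/19255
3973433/790736
182874674/36393111
2198469521/437508068
39755326052/7911538335
1155102925029/229872119783
18521402126516/3685865454863
278976134822769/55517853942728

APPEND 5: p_0 = 5·1 + 0 = 5, q_0 = 5·0 + 1 = 1 → 5/1
APPEND 40: p_1 = 40·5 + 1 = 201, q_1 = 40·1 + 0 = 40 → 201/40
APPEND 32: p_2 = 32·201 + 5 = 6437, q_2 = 32·40 + 1 = 1281 → 6437/1281
APPEND 15: p_3 = 15·6437 + 201 = 96756, q_3 = 15·1281 + 40 = 19255 → 96756/19255
APPEND 41: p_4 = 41·96756 + 6437 = 3973433, q_4 = 41·19255 + 1281 = 790736 → 3973433/790736
APPEND 46: p_5 = 46·3973433 + 96756 = 182874674, q_5 = 46·790736 + 19255 = 36393111 → 182874674/36393111
APPEND 12: p_6 = 12·182874674 + 3973433 = 2198469521, q_6 = 12·36393111 + 790736 = 437508068 → 2198469521/437508068
APPEND 18: p_7 = 18·2198469521 + 182874674 = 39755326052, q_7 = 18·437508068 + 36393111 = 7911538335 → 39755326052/7911538335
APPEND 29: p_8 = 29·39755326052 + 2198469521 = 1155102925029, q_8 = 29·7911538335 + 437508068 = 229872119783 → 1155102925029/229872119783
APPEND 16: p_9 = 16·1155102925029 + 39755326052 = 18521402126516, q_9 = 16·229872119783 + 7911538335 = 3685865454863 → 18521402126516/3685865454863
APPEND 15: p_10 = 15·18521402126516 + 1155102925029 = 278976134822769, q_10 = 15·3685865454863 + 229872119783 = 55517853942728 → 278976134822769/55517853942728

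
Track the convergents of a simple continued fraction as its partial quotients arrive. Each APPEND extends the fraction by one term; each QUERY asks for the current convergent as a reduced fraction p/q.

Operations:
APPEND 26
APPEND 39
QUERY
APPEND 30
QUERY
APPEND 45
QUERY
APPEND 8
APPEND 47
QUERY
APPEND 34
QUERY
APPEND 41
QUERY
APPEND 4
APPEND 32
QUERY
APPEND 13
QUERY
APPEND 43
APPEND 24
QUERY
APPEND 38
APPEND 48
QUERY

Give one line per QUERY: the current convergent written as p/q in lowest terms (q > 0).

APPEND 26: p_0 = 26·1 + 0 = 26, q_0 = 26·0 + 1 = 1 → 26/1
APPEND 39: p_1 = 39·26 + 1 = 1015, q_1 = 39·1 + 0 = 39 → 1015/39
APPEND 30: p_2 = 30·1015 + 26 = 30476, q_2 = 30·39 + 1 = 1171 → 30476/1171
APPEND 45: p_3 = 45·30476 + 1015 = 1372435, q_3 = 45·1171 + 39 = 52734 → 1372435/52734
APPEND 8: p_4 = 8·1372435 + 30476 = 11009956, q_4 = 8·52734 + 1171 = 423043 → 11009956/423043
APPEND 47: p_5 = 47·11009956 + 1372435 = 518840367, q_5 = 47·423043 + 52734 = 19935755 → 518840367/19935755
APPEND 34: p_6 = 34·518840367 + 11009956 = 17651582434, q_6 = 34·19935755 + 423043 = 678238713 → 17651582434/678238713
APPEND 41: p_7 = 41·17651582434 + 518840367 = 724233720161, q_7 = 41·678238713 + 19935755 = 27827722988 → 724233720161/27827722988
APPEND 4: p_8 = 4·724233720161 + 17651582434 = 2914586463078, q_8 = 4·27827722988 + 678238713 = 111989130665 → 2914586463078/111989130665
APPEND 32: p_9 = 32·2914586463078 + 724233720161 = 93991000538657, q_9 = 32·111989130665 + 27827722988 = 3611479904268 → 93991000538657/3611479904268
APPEND 13: p_10 = 13·93991000538657 + 2914586463078 = 1224797593465619, q_10 = 13·3611479904268 + 111989130665 = 47061227886149 → 1224797593465619/47061227886149
APPEND 43: p_11 = 43·1224797593465619 + 93991000538657 = 52760287519560274, q_11 = 43·47061227886149 + 3611479904268 = 2027244279008675 → 52760287519560274/2027244279008675
APPEND 24: p_12 = 24·52760287519560274 + 1224797593465619 = 1267471698062912195, q_12 = 24·2027244279008675 + 47061227886149 = 48700923924094349 → 1267471698062912195/48700923924094349
APPEND 38: p_13 = 38·1267471698062912195 + 52760287519560274 = 48216684813910223684, q_13 = 38·48700923924094349 + 2027244279008675 = 1852662353394593937 → 48216684813910223684/1852662353394593937
APPEND 48: p_14 = 48·48216684813910223684 + 1267471698062912195 = 2315668342765753649027, q_14 = 48·1852662353394593937 + 48700923924094349 = 88976493886864603325 → 2315668342765753649027/88976493886864603325

1015/39
30476/1171
1372435/52734
518840367/19935755
17651582434/678238713
724233720161/27827722988
93991000538657/3611479904268
1224797593465619/47061227886149
1267471698062912195/48700923924094349
2315668342765753649027/88976493886864603325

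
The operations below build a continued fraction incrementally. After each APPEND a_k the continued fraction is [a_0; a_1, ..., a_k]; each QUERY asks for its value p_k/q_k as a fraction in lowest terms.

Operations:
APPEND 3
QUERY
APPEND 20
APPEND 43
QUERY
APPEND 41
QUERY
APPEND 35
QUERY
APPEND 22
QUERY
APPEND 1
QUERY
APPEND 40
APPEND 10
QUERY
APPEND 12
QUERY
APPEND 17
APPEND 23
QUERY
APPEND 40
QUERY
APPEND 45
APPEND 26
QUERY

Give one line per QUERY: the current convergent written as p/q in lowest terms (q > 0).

3/1
2626/861
107727/35321
3773071/1237096
83115289/27251433
86888360/28488529
35673385250/11696414459
431639272689/141523766101
170023082754838/55746333844149
6808296851214483/2232270954204136
7976936212923785381/2615438692052991130

APPEND 3: p_0 = 3·1 + 0 = 3, q_0 = 3·0 + 1 = 1 → 3/1
APPEND 20: p_1 = 20·3 + 1 = 61, q_1 = 20·1 + 0 = 20 → 61/20
APPEND 43: p_2 = 43·61 + 3 = 2626, q_2 = 43·20 + 1 = 861 → 2626/861
APPEND 41: p_3 = 41·2626 + 61 = 107727, q_3 = 41·861 + 20 = 35321 → 107727/35321
APPEND 35: p_4 = 35·107727 + 2626 = 3773071, q_4 = 35·35321 + 861 = 1237096 → 3773071/1237096
APPEND 22: p_5 = 22·3773071 + 107727 = 83115289, q_5 = 22·1237096 + 35321 = 27251433 → 83115289/27251433
APPEND 1: p_6 = 1·83115289 + 3773071 = 86888360, q_6 = 1·27251433 + 1237096 = 28488529 → 86888360/28488529
APPEND 40: p_7 = 40·86888360 + 83115289 = 3558649689, q_7 = 40·28488529 + 27251433 = 1166792593 → 3558649689/1166792593
APPEND 10: p_8 = 10·3558649689 + 86888360 = 35673385250, q_8 = 10·1166792593 + 28488529 = 11696414459 → 35673385250/11696414459
APPEND 12: p_9 = 12·35673385250 + 3558649689 = 431639272689, q_9 = 12·11696414459 + 1166792593 = 141523766101 → 431639272689/141523766101
APPEND 17: p_10 = 17·431639272689 + 35673385250 = 7373541020963, q_10 = 17·141523766101 + 11696414459 = 2417600438176 → 7373541020963/2417600438176
APPEND 23: p_11 = 23·7373541020963 + 431639272689 = 170023082754838, q_11 = 23·2417600438176 + 141523766101 = 55746333844149 → 170023082754838/55746333844149
APPEND 40: p_12 = 40·170023082754838 + 7373541020963 = 6808296851214483, q_12 = 40·55746333844149 + 2417600438176 = 2232270954204136 → 6808296851214483/2232270954204136
APPEND 45: p_13 = 45·6808296851214483 + 170023082754838 = 306543381387406573, q_13 = 45·2232270954204136 + 55746333844149 = 100507939273030269 → 306543381387406573/100507939273030269
APPEND 26: p_14 = 26·306543381387406573 + 6808296851214483 = 7976936212923785381, q_14 = 26·100507939273030269 + 2232270954204136 = 2615438692052991130 → 7976936212923785381/2615438692052991130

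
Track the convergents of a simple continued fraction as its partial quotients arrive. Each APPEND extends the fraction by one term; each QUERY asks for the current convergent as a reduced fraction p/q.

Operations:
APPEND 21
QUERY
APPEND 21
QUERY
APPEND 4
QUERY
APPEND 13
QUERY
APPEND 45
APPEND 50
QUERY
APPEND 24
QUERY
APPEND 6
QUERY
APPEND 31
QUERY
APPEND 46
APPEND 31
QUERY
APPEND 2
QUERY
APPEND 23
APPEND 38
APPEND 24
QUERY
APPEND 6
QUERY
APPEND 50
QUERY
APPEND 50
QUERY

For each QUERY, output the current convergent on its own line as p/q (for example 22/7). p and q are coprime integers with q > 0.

21/1
442/21
1789/85
23699/1126
53435899/2538876
1283529820/60983779
7754614819/368441550
241676589209/11482671829
345112885860632/16397194388033
701350649439697/33322960121750
15059582767961507047/715519229115824379
90984292715691481173/4322896058188222778
4564274218552535565697/216860322138526963279
228304695220342469766023/10847339002984536386728

APPEND 21: p_0 = 21·1 + 0 = 21, q_0 = 21·0 + 1 = 1 → 21/1
APPEND 21: p_1 = 21·21 + 1 = 442, q_1 = 21·1 + 0 = 21 → 442/21
APPEND 4: p_2 = 4·442 + 21 = 1789, q_2 = 4·21 + 1 = 85 → 1789/85
APPEND 13: p_3 = 13·1789 + 442 = 23699, q_3 = 13·85 + 21 = 1126 → 23699/1126
APPEND 45: p_4 = 45·23699 + 1789 = 1068244, q_4 = 45·1126 + 85 = 50755 → 1068244/50755
APPEND 50: p_5 = 50·1068244 + 23699 = 53435899, q_5 = 50·50755 + 1126 = 2538876 → 53435899/2538876
APPEND 24: p_6 = 24·53435899 + 1068244 = 1283529820, q_6 = 24·2538876 + 50755 = 60983779 → 1283529820/60983779
APPEND 6: p_7 = 6·1283529820 + 53435899 = 7754614819, q_7 = 6·60983779 + 2538876 = 368441550 → 7754614819/368441550
APPEND 31: p_8 = 31·7754614819 + 1283529820 = 241676589209, q_8 = 31·368441550 + 60983779 = 11482671829 → 241676589209/11482671829
APPEND 46: p_9 = 46·241676589209 + 7754614819 = 11124877718433, q_9 = 46·11482671829 + 368441550 = 528571345684 → 11124877718433/528571345684
APPEND 31: p_10 = 31·11124877718433 + 241676589209 = 345112885860632, q_10 = 31·528571345684 + 11482671829 = 16397194388033 → 345112885860632/16397194388033
APPEND 2: p_11 = 2·345112885860632 + 11124877718433 = 701350649439697, q_11 = 2·16397194388033 + 528571345684 = 33322960121750 → 701350649439697/33322960121750
APPEND 23: p_12 = 23·701350649439697 + 345112885860632 = 16476177822973663, q_12 = 23·33322960121750 + 16397194388033 = 782825277188283 → 16476177822973663/782825277188283
APPEND 38: p_13 = 38·16476177822973663 + 701350649439697 = 626796107922438891, q_13 = 38·782825277188283 + 33322960121750 = 29780683493276504 → 626796107922438891/29780683493276504
APPEND 24: p_14 = 24·626796107922438891 + 16476177822973663 = 15059582767961507047, q_14 = 24·29780683493276504 + 782825277188283 = 715519229115824379 → 15059582767961507047/715519229115824379
APPEND 6: p_15 = 6·15059582767961507047 + 626796107922438891 = 90984292715691481173, q_15 = 6·715519229115824379 + 29780683493276504 = 4322896058188222778 → 90984292715691481173/4322896058188222778
APPEND 50: p_16 = 50·90984292715691481173 + 15059582767961507047 = 4564274218552535565697, q_16 = 50·4322896058188222778 + 715519229115824379 = 216860322138526963279 → 4564274218552535565697/216860322138526963279
APPEND 50: p_17 = 50·4564274218552535565697 + 90984292715691481173 = 228304695220342469766023, q_17 = 50·216860322138526963279 + 4322896058188222778 = 10847339002984536386728 → 228304695220342469766023/10847339002984536386728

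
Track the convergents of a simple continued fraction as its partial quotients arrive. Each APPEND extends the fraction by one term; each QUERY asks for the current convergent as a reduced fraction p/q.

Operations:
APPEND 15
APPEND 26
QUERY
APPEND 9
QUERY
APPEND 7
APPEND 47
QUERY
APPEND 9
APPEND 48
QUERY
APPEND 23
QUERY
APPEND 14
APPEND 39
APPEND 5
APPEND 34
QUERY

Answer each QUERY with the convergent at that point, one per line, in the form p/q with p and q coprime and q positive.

391/26
3534/235
1184597/78772
514136693/34188484
11835830441/787045751
1116168185502912/74221697597015

APPEND 15: p_0 = 15·1 + 0 = 15, q_0 = 15·0 + 1 = 1 → 15/1
APPEND 26: p_1 = 26·15 + 1 = 391, q_1 = 26·1 + 0 = 26 → 391/26
APPEND 9: p_2 = 9·391 + 15 = 3534, q_2 = 9·26 + 1 = 235 → 3534/235
APPEND 7: p_3 = 7·3534 + 391 = 25129, q_3 = 7·235 + 26 = 1671 → 25129/1671
APPEND 47: p_4 = 47·25129 + 3534 = 1184597, q_4 = 47·1671 + 235 = 78772 → 1184597/78772
APPEND 9: p_5 = 9·1184597 + 25129 = 10686502, q_5 = 9·78772 + 1671 = 710619 → 10686502/710619
APPEND 48: p_6 = 48·10686502 + 1184597 = 514136693, q_6 = 48·710619 + 78772 = 34188484 → 514136693/34188484
APPEND 23: p_7 = 23·514136693 + 10686502 = 11835830441, q_7 = 23·34188484 + 710619 = 787045751 → 11835830441/787045751
APPEND 14: p_8 = 14·11835830441 + 514136693 = 166215762867, q_8 = 14·787045751 + 34188484 = 11052828998 → 166215762867/11052828998
APPEND 39: p_9 = 39·166215762867 + 11835830441 = 6494250582254, q_9 = 39·11052828998 + 787045751 = 431847376673 → 6494250582254/431847376673
APPEND 5: p_10 = 5·6494250582254 + 166215762867 = 32637468674137, q_10 = 5·431847376673 + 11052828998 = 2170289712363 → 32637468674137/2170289712363
APPEND 34: p_11 = 34·32637468674137 + 6494250582254 = 1116168185502912, q_11 = 34·2170289712363 + 431847376673 = 74221697597015 → 1116168185502912/74221697597015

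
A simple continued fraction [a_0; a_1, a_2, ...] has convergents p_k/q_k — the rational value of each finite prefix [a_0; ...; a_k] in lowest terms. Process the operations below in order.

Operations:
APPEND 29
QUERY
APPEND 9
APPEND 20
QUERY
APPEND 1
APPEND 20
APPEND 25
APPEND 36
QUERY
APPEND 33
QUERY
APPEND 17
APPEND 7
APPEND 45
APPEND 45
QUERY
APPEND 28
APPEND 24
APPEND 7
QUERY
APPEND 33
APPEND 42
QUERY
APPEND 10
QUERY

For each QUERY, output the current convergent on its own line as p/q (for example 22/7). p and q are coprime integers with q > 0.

APPEND 29: p_0 = 29·1 + 0 = 29, q_0 = 29·0 + 1 = 1 → 29/1
APPEND 9: p_1 = 9·29 + 1 = 262, q_1 = 9·1 + 0 = 9 → 262/9
APPEND 20: p_2 = 20·262 + 29 = 5269, q_2 = 20·9 + 1 = 181 → 5269/181
APPEND 1: p_3 = 1·5269 + 262 = 5531, q_3 = 1·181 + 9 = 190 → 5531/190
APPEND 20: p_4 = 20·5531 + 5269 = 115889, q_4 = 20·190 + 181 = 3981 → 115889/3981
APPEND 25: p_5 = 25·115889 + 5531 = 2902756, q_5 = 25·3981 + 190 = 99715 → 2902756/99715
APPEND 36: p_6 = 36·2902756 + 115889 = 104615105, q_6 = 36·99715 + 3981 = 3593721 → 104615105/3593721
APPEND 33: p_7 = 33·104615105 + 2902756 = 3455201221, q_7 = 33·3593721 + 99715 = 118692508 → 3455201221/118692508
APPEND 17: p_8 = 17·3455201221 + 104615105 = 58843035862, q_8 = 17·118692508 + 3593721 = 2021366357 → 58843035862/2021366357
APPEND 7: p_9 = 7·58843035862 + 3455201221 = 415356452255, q_9 = 7·2021366357 + 118692508 = 14268257007 → 415356452255/14268257007
APPEND 45: p_10 = 45·415356452255 + 58843035862 = 18749883387337, q_10 = 45·14268257007 + 2021366357 = 644092931672 → 18749883387337/644092931672
APPEND 45: p_11 = 45·18749883387337 + 415356452255 = 844160108882420, q_11 = 45·644092931672 + 14268257007 = 28998450182247 → 844160108882420/28998450182247
APPEND 28: p_12 = 28·844160108882420 + 18749883387337 = 23655232932095097, q_12 = 28·28998450182247 + 644092931672 = 812600698034588 → 23655232932095097/812600698034588
APPEND 24: p_13 = 24·23655232932095097 + 844160108882420 = 568569750479164748, q_13 = 24·812600698034588 + 28998450182247 = 19531415203012359 → 568569750479164748/19531415203012359
APPEND 7: p_14 = 7·568569750479164748 + 23655232932095097 = 4003643486286248333, q_14 = 7·19531415203012359 + 812600698034588 = 137532507119121101 → 4003643486286248333/137532507119121101
APPEND 33: p_15 = 33·4003643486286248333 + 568569750479164748 = 132688804797925359737, q_15 = 33·137532507119121101 + 19531415203012359 = 4558104150134008692 → 132688804797925359737/4558104150134008692
APPEND 42: p_16 = 42·132688804797925359737 + 4003643486286248333 = 5576933444999151357287, q_16 = 42·4558104150134008692 + 137532507119121101 = 191577906812747486165 → 5576933444999151357287/191577906812747486165
APPEND 10: p_17 = 10·5576933444999151357287 + 132688804797925359737 = 55902023254789438932607, q_17 = 10·191577906812747486165 + 4558104150134008692 = 1920337172277608870342 → 55902023254789438932607/1920337172277608870342

29/1
5269/181
104615105/3593721
3455201221/118692508
844160108882420/28998450182247
4003643486286248333/137532507119121101
5576933444999151357287/191577906812747486165
55902023254789438932607/1920337172277608870342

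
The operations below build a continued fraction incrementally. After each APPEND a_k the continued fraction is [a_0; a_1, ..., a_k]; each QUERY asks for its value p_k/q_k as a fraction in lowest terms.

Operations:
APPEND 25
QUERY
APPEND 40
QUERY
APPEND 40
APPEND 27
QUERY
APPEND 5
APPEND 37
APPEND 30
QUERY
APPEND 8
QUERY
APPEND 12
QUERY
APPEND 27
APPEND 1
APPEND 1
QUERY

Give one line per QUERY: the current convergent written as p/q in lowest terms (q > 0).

APPEND 25: p_0 = 25·1 + 0 = 25, q_0 = 25·0 + 1 = 1 → 25/1
APPEND 40: p_1 = 40·25 + 1 = 1001, q_1 = 40·1 + 0 = 40 → 1001/40
APPEND 40: p_2 = 40·1001 + 25 = 40065, q_2 = 40·40 + 1 = 1601 → 40065/1601
APPEND 27: p_3 = 27·40065 + 1001 = 1082756, q_3 = 27·1601 + 40 = 43267 → 1082756/43267
APPEND 5: p_4 = 5·1082756 + 40065 = 5453845, q_4 = 5·43267 + 1601 = 217936 → 5453845/217936
APPEND 37: p_5 = 37·5453845 + 1082756 = 202875021, q_5 = 37·217936 + 43267 = 8106899 → 202875021/8106899
APPEND 30: p_6 = 30·202875021 + 5453845 = 6091704475, q_6 = 30·8106899 + 217936 = 243424906 → 6091704475/243424906
APPEND 8: p_7 = 8·6091704475 + 202875021 = 48936510821, q_7 = 8·243424906 + 8106899 = 1955506147 → 48936510821/1955506147
APPEND 12: p_8 = 12·48936510821 + 6091704475 = 593329834327, q_8 = 12·1955506147 + 243424906 = 23709498670 → 593329834327/23709498670
APPEND 27: p_9 = 27·593329834327 + 48936510821 = 16068842037650, q_9 = 27·23709498670 + 1955506147 = 642111970237 → 16068842037650/642111970237
APPEND 1: p_10 = 1·16068842037650 + 593329834327 = 16662171871977, q_10 = 1·642111970237 + 23709498670 = 665821468907 → 16662171871977/665821468907
APPEND 1: p_11 = 1·16662171871977 + 16068842037650 = 32731013909627, q_11 = 1·665821468907 + 642111970237 = 1307933439144 → 32731013909627/1307933439144

25/1
1001/40
1082756/43267
6091704475/243424906
48936510821/1955506147
593329834327/23709498670
32731013909627/1307933439144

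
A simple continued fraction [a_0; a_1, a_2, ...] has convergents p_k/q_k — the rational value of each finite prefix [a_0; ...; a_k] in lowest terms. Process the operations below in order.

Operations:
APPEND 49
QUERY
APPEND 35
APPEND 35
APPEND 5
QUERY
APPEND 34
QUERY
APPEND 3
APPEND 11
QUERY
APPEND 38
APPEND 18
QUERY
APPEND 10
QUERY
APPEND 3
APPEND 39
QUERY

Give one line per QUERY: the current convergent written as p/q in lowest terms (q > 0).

APPEND 49: p_0 = 49·1 + 0 = 49, q_0 = 49·0 + 1 = 1 → 49/1
APPEND 35: p_1 = 35·49 + 1 = 1716, q_1 = 35·1 + 0 = 35 → 1716/35
APPEND 35: p_2 = 35·1716 + 49 = 60109, q_2 = 35·35 + 1 = 1226 → 60109/1226
APPEND 5: p_3 = 5·60109 + 1716 = 302261, q_3 = 5·1226 + 35 = 6165 → 302261/6165
APPEND 34: p_4 = 34·302261 + 60109 = 10336983, q_4 = 34·6165 + 1226 = 210836 → 10336983/210836
APPEND 3: p_5 = 3·10336983 + 302261 = 31313210, q_5 = 3·210836 + 6165 = 638673 → 31313210/638673
APPEND 11: p_6 = 11·31313210 + 10336983 = 354782293, q_6 = 11·638673 + 210836 = 7236239 → 354782293/7236239
APPEND 38: p_7 = 38·354782293 + 31313210 = 13513040344, q_7 = 38·7236239 + 638673 = 275615755 → 13513040344/275615755
APPEND 18: p_8 = 18·13513040344 + 354782293 = 243589508485, q_8 = 18·275615755 + 7236239 = 4968319829 → 243589508485/4968319829
APPEND 10: p_9 = 10·243589508485 + 13513040344 = 2449408125194, q_9 = 10·4968319829 + 275615755 = 49958814045 → 2449408125194/49958814045
APPEND 3: p_10 = 3·2449408125194 + 243589508485 = 7591813884067, q_10 = 3·49958814045 + 4968319829 = 154844761964 → 7591813884067/154844761964
APPEND 39: p_11 = 39·7591813884067 + 2449408125194 = 298530149603807, q_11 = 39·154844761964 + 49958814045 = 6088904530641 → 298530149603807/6088904530641

49/1
302261/6165
10336983/210836
354782293/7236239
243589508485/4968319829
2449408125194/49958814045
298530149603807/6088904530641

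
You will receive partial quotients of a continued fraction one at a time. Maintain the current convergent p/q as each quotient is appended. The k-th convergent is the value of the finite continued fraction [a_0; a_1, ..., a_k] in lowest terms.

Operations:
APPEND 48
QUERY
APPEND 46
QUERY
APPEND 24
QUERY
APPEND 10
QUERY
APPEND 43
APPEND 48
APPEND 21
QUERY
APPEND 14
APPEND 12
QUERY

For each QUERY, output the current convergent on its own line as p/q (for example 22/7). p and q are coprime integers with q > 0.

48/1
2209/46
53064/1105
532849/11096
23183450968/482770113
3931237776676/81863744457

APPEND 48: p_0 = 48·1 + 0 = 48, q_0 = 48·0 + 1 = 1 → 48/1
APPEND 46: p_1 = 46·48 + 1 = 2209, q_1 = 46·1 + 0 = 46 → 2209/46
APPEND 24: p_2 = 24·2209 + 48 = 53064, q_2 = 24·46 + 1 = 1105 → 53064/1105
APPEND 10: p_3 = 10·53064 + 2209 = 532849, q_3 = 10·1105 + 46 = 11096 → 532849/11096
APPEND 43: p_4 = 43·532849 + 53064 = 22965571, q_4 = 43·11096 + 1105 = 478233 → 22965571/478233
APPEND 48: p_5 = 48·22965571 + 532849 = 1102880257, q_5 = 48·478233 + 11096 = 22966280 → 1102880257/22966280
APPEND 21: p_6 = 21·1102880257 + 22965571 = 23183450968, q_6 = 21·22966280 + 478233 = 482770113 → 23183450968/482770113
APPEND 14: p_7 = 14·23183450968 + 1102880257 = 325671193809, q_7 = 14·482770113 + 22966280 = 6781747862 → 325671193809/6781747862
APPEND 12: p_8 = 12·325671193809 + 23183450968 = 3931237776676, q_8 = 12·6781747862 + 482770113 = 81863744457 → 3931237776676/81863744457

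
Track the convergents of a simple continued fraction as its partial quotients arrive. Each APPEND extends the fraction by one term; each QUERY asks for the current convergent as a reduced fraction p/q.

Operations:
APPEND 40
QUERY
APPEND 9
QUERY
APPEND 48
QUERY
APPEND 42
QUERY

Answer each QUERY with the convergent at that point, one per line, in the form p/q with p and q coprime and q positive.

APPEND 40: p_0 = 40·1 + 0 = 40, q_0 = 40·0 + 1 = 1 → 40/1
APPEND 9: p_1 = 9·40 + 1 = 361, q_1 = 9·1 + 0 = 9 → 361/9
APPEND 48: p_2 = 48·361 + 40 = 17368, q_2 = 48·9 + 1 = 433 → 17368/433
APPEND 42: p_3 = 42·17368 + 361 = 729817, q_3 = 42·433 + 9 = 18195 → 729817/18195

40/1
361/9
17368/433
729817/18195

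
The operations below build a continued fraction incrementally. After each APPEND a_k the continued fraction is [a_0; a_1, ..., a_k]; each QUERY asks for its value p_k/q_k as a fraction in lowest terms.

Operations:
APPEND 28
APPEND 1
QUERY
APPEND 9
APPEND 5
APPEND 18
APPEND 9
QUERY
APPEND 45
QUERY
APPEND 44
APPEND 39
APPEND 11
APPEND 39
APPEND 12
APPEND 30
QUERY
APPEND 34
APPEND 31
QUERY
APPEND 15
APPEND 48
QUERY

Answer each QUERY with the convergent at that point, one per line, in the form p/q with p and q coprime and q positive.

29/1
242863/8403
10955656/379063
2934495656856283/101532827169355
3098916848224473127/107221759905432138
2239112826696401434519/77472752469228075162

APPEND 28: p_0 = 28·1 + 0 = 28, q_0 = 28·0 + 1 = 1 → 28/1
APPEND 1: p_1 = 1·28 + 1 = 29, q_1 = 1·1 + 0 = 1 → 29/1
APPEND 9: p_2 = 9·29 + 28 = 289, q_2 = 9·1 + 1 = 10 → 289/10
APPEND 5: p_3 = 5·289 + 29 = 1474, q_3 = 5·10 + 1 = 51 → 1474/51
APPEND 18: p_4 = 18·1474 + 289 = 26821, q_4 = 18·51 + 10 = 928 → 26821/928
APPEND 9: p_5 = 9·26821 + 1474 = 242863, q_5 = 9·928 + 51 = 8403 → 242863/8403
APPEND 45: p_6 = 45·242863 + 26821 = 10955656, q_6 = 45·8403 + 928 = 379063 → 10955656/379063
APPEND 44: p_7 = 44·10955656 + 242863 = 482291727, q_7 = 44·379063 + 8403 = 16687175 → 482291727/16687175
APPEND 39: p_8 = 39·482291727 + 10955656 = 18820333009, q_8 = 39·16687175 + 379063 = 651178888 → 18820333009/651178888
APPEND 11: p_9 = 11·18820333009 + 482291727 = 207505954826, q_9 = 11·651178888 + 16687175 = 7179654943 → 207505954826/7179654943
APPEND 39: p_10 = 39·207505954826 + 18820333009 = 8111552571223, q_10 = 39·7179654943 + 651178888 = 280657721665 → 8111552571223/280657721665
APPEND 12: p_11 = 12·8111552571223 + 207505954826 = 97546136809502, q_11 = 12·280657721665 + 7179654943 = 3375072314923 → 97546136809502/3375072314923
APPEND 30: p_12 = 30·97546136809502 + 8111552571223 = 2934495656856283, q_12 = 30·3375072314923 + 280657721665 = 101532827169355 → 2934495656856283/101532827169355
APPEND 34: p_13 = 34·2934495656856283 + 97546136809502 = 99870398469923124, q_13 = 34·101532827169355 + 3375072314923 = 3455491196072993 → 99870398469923124/3455491196072993
APPEND 31: p_14 = 31·99870398469923124 + 2934495656856283 = 3098916848224473127, q_14 = 31·3455491196072993 + 101532827169355 = 107221759905432138 → 3098916848224473127/107221759905432138
APPEND 15: p_15 = 15·3098916848224473127 + 99870398469923124 = 46583623121837020029, q_15 = 15·107221759905432138 + 3455491196072993 = 1611781889777555063 → 46583623121837020029/1611781889777555063
APPEND 48: p_16 = 48·46583623121837020029 + 3098916848224473127 = 2239112826696401434519, q_16 = 48·1611781889777555063 + 107221759905432138 = 77472752469228075162 → 2239112826696401434519/77472752469228075162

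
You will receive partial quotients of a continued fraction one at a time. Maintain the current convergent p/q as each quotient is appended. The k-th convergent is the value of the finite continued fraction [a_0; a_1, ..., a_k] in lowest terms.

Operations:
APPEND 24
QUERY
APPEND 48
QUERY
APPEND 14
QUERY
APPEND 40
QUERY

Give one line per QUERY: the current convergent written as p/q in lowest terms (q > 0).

24/1
1153/48
16166/673
647793/26968

APPEND 24: p_0 = 24·1 + 0 = 24, q_0 = 24·0 + 1 = 1 → 24/1
APPEND 48: p_1 = 48·24 + 1 = 1153, q_1 = 48·1 + 0 = 48 → 1153/48
APPEND 14: p_2 = 14·1153 + 24 = 16166, q_2 = 14·48 + 1 = 673 → 16166/673
APPEND 40: p_3 = 40·16166 + 1153 = 647793, q_3 = 40·673 + 48 = 26968 → 647793/26968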